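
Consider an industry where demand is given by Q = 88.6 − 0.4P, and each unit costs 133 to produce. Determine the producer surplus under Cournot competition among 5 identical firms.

PS = 435.125

Inverting demand: P = 221.5 − 2.5Q.
With 5 symmetric Cournot firms, each firm's FOC gives 221.5 − 15q = 133, so q = 5.9, Q = 5·5.9 = 29.5, and P = 147.75.
PS = (147.75 − 133)·29.5 = 435.125.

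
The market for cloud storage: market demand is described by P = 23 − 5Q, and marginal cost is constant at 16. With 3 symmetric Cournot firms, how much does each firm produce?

q_i = 0.35

Cournot with 3 identical firms: the symmetric best-response condition is 23 − 20q = 16. Each firm produces q = 0.35, total output Q = 1.05, price P = 17.75.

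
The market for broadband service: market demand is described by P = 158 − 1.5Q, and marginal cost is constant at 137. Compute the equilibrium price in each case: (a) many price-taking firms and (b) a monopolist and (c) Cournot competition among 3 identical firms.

Competitive firms price at marginal cost: P = 137, giving Q = 14.
Monopoly sets MR = MC: 158 − 3Q = 137 ⇒ Q = 7, P = 158 − 1.5·7 = 147.5.
With 3 symmetric Cournot firms, each firm's FOC gives 158 − 6q = 137, so q = 3.5, Q = 3·3.5 = 10.5, and P = 142.25.

Competition: P = 137; Monopoly: P = 147.5; Cournot: P = 142.25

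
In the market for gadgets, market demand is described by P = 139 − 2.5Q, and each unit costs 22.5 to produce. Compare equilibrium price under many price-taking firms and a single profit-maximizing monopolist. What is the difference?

Equilibrium price rises by 58.25

Perfect competition: P = MC = 22.5, so 139 − 2.5Q = 22.5 and Q = 46.6.
Monopoly sets MR = MC: 139 − 5Q = 22.5 ⇒ Q = 23.3, P = 139 − 2.5·23.3 = 80.75.
Change in equilibrium price: 80.75 − 22.5 = 58.25.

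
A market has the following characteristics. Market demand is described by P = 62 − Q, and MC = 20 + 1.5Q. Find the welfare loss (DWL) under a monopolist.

DWL = 28.8

Competitive equilibrium sets price equal to marginal cost: 62 − Q = 20 + 1.5Q, so Q = 16.8 and P = 45.2.
A monopolist chooses Q where MR = MC. MR = 62 − 2Q; setting this equal to 20 + 1.5Q gives Q = 12 and P = 50.
CS = ½·(62 − 45.2)·16.8 = 141.12; PS = (45.2·16.8 − 20·16.8 − ½·1.5·16.8²) = 211.68; TS = 352.8.
CS = ½·(62 − 50)·12 = 72; PS = (50·12 − 20·12 − ½·1.5·12²) = 252; TS = 324.
DWL = 352.8 − 324 = 28.8.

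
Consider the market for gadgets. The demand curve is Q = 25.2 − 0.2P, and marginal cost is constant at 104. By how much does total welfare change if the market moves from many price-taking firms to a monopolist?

Inverting demand: P = 126 − 5Q.
Under competition P = MC = 104, so Q = (126 − 104)/5 = 4.4.
CS = ½·(126 − 104)·4.4 = 48.4; PS = (104 − 104)·4.4 = 0; TS = 48.4.
Monopoly sets MR = MC: 126 − 10Q = 104 ⇒ Q = 2.2, P = 126 − 5·2.2 = 115.
CS = ½·(126 − 115)·2.2 = 12.1; PS = (115 − 104)·2.2 = 24.2; TS = 36.3.
Change in total welfare: 36.3 − 48.4 = −12.1.

Total welfare falls by 12.1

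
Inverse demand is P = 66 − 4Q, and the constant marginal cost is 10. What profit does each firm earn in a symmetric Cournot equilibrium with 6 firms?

With 6 symmetric Cournot firms, each firm's FOC gives 66 − 28q = 10, so q = 2, Q = 6·2 = 12, and P = 18.
Each firm's profit = (18 − 10)·2 = 16.

π_i = 16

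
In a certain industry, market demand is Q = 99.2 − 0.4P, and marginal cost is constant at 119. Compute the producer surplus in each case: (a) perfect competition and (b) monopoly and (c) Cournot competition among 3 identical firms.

Inverting demand: P = 248 − 2.5Q.
Competitive firms price at marginal cost: P = 119, giving Q = 51.6.
PS = (119 − 119)·51.6 = 0.
A monopolist chooses Q where MR = MC. MR = 248 − 5Q; setting this equal to 119 gives Q = 25.8 and P = 183.5.
PS = (183.5 − 119)·25.8 = 1664.1.
In a 3-firm Cournot equilibrium, symmetry and the first-order condition give q = (248 − 119)/(10) = 12.9. So Q = 38.7 and P = 151.25.
PS = (151.25 − 119)·38.7 = 1248.075.

Competition: PS = 0; Monopoly: PS = 1664.1; Cournot: PS = 1248.075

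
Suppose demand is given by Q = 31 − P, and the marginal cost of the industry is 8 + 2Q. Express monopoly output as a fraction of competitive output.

Inverting demand: P = 31 − Q.
A monopolist chooses Q where MR = MC. MR = 31 − 2Q; setting this equal to 8 + 2Q gives Q = 5.75 and P = 25.25.
Under competition P = MC: 31 − Q = 8 + 2Q ⇒ Q = 23/3, P = 70/3.
Ratio Q_m/Q_c = 5.75/(23/3) = 0.75.

Q_m/Q_c = 0.75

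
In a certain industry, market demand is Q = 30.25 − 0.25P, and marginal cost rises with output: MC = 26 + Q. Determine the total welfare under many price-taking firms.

TS = 902.5

Inverting demand: P = 121 − 4Q.
Under competition P = MC: 121 − 4Q = 26 + Q ⇒ Q = 19, P = 45.
CS = ½·(121 − 45)·19 = 722; PS = (45·19 − 26·19 − ½·1·19²) = 180.5; TS = 902.5.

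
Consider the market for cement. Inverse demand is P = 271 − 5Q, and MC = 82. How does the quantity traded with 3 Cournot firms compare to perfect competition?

Cournot: Q = 28.35; Competition: Q = 37.8

With 3 symmetric Cournot firms, each firm's FOC gives 271 − 20q = 82, so q = 9.45, Q = 3·9.45 = 28.35, and P = 129.25.
Perfect competition: P = MC = 82, so 271 − 5Q = 82 and Q = 37.8.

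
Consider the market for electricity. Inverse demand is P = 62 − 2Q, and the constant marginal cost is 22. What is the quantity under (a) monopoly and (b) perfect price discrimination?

Monopoly: Q = 10; Perfect PD: Q = 20

The monopolist equates marginal revenue to marginal cost: 62 − 4Q = 22, so Q = 10. From demand, P = 42.
Under first-degree price discrimination the firm charges each unit its demand price and produces up to where P = MC, i.e. Q = 20. Consumer surplus is zero; producer surplus equals total surplus.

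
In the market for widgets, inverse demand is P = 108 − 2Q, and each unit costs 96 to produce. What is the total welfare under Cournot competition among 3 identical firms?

Cournot with 3 identical firms: the symmetric best-response condition is 108 − 8q = 96. Each firm produces q = 1.5, total output Q = 4.5, price P = 99.
CS = ½·(108 − 99)·4.5 = 20.25; PS = (99 − 96)·4.5 = 13.5; TS = 33.75.

TS = 33.75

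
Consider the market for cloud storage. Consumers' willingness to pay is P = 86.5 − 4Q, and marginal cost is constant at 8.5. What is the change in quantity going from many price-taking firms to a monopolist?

Quantity falls by 9.75

Under competition P = MC = 8.5, so Q = (86.5 − 8.5)/4 = 19.5.
The monopolist equates marginal revenue to marginal cost: 86.5 − 8Q = 8.5, so Q = 9.75. From demand, P = 47.5.
Change in quantity: 9.75 − 19.5 = −9.75.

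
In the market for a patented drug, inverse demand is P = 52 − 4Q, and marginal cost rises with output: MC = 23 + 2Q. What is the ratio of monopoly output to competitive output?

Monopoly sets MR = MC: 52 − 8Q = 23 + 2Q ⇒ Q = 2.9, P = 52 − 4·2.9 = 40.4.
Competitive equilibrium sets price equal to marginal cost: 52 − 4Q = 23 + 2Q, so Q = 29/6 and P = 98/3.
Ratio Q_m/Q_c = 2.9/(29/6) = 0.6.

Q_m/Q_c = 0.6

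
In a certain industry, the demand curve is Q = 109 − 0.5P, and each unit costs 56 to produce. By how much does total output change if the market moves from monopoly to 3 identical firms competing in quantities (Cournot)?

Q rises by 20.25

Inverting demand: P = 218 − 2Q.
The monopolist equates marginal revenue to marginal cost: 218 − 4Q = 56, so Q = 40.5. From demand, P = 137.
Cournot with 3 identical firms: the symmetric best-response condition is 218 − 8q = 56. Each firm produces q = 20.25, total output Q = 60.75, price P = 96.5.
Change in total output: 60.75 − 40.5 = 20.25.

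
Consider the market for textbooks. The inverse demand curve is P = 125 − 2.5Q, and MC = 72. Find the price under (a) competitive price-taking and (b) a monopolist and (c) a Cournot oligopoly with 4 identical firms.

Competitive firms price at marginal cost: P = 72, giving Q = 21.2.
A monopolist chooses Q where MR = MC. MR = 125 − 5Q; setting this equal to 72 gives Q = 10.6 and P = 98.5.
With 4 symmetric Cournot firms, each firm's FOC gives 125 − 12.5q = 72, so q = 4.24, Q = 4·4.24 = 16.96, and P = 82.6.

Competition: P = 72; Monopoly: P = 98.5; Cournot: P = 82.6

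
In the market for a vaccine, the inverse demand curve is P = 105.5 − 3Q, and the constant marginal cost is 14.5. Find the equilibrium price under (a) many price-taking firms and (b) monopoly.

Competition: P = 14.5; Monopoly: P = 60

Under competition P = MC = 14.5, so Q = (105.5 − 14.5)/3 = 91/3.
The monopolist equates marginal revenue to marginal cost: 105.5 − 6Q = 14.5, so Q = 91/6. From demand, P = 60.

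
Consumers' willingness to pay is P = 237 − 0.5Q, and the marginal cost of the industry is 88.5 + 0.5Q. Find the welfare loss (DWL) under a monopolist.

DWL = 1225.125

Under competition P = MC: 237 − 0.5Q = 88.5 + 0.5Q ⇒ Q = 148.5, P = 162.75.
The monopolist equates marginal revenue to marginal cost: 237 − Q = 88.5 + 0.5Q, so Q = 99. From demand, P = 187.5.
CS = ½·(237 − 162.75)·148.5 = 88209/16; PS = (162.75·148.5 − 88.5·148.5 − ½·0.5·148.5²) = 88209/16; TS = 11026.125.
CS = ½·(237 − 187.5)·99 = 2450.25; PS = (187.5·99 − 88.5·99 − ½·0.5·99²) = 7350.75; TS = 9801.
DWL = 11026.125 − 9801 = 1225.125.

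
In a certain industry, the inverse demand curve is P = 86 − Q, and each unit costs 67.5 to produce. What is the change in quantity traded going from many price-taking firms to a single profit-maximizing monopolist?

Q falls by 9.25

Under competition P = MC = 67.5, so Q = (86 − 67.5)/1 = 18.5.
Monopoly sets MR = MC: 86 − 2Q = 67.5 ⇒ Q = 9.25, P = 86 − 9.25 = 76.75.
Change in quantity traded: 9.25 − 18.5 = −9.25.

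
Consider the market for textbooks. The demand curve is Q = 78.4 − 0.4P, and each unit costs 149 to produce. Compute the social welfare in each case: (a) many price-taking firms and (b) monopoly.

Competition: TS = 441.8; Monopoly: TS = 331.35

Inverting demand: P = 196 − 2.5Q.
Perfect competition: P = MC = 149, so 196 − 2.5Q = 149 and Q = 18.8.
CS = ½·(196 − 149)·18.8 = 441.8; PS = (149 − 149)·18.8 = 0; TS = 441.8.
A monopolist chooses Q where MR = MC. MR = 196 − 5Q; setting this equal to 149 gives Q = 9.4 and P = 172.5.
CS = ½·(196 − 172.5)·9.4 = 110.45; PS = (172.5 − 149)·9.4 = 220.9; TS = 331.35.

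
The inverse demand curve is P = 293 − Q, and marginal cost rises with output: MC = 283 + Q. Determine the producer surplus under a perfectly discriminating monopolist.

PS = 25

Under first-degree price discrimination the firm charges each unit its demand price and produces up to where P = MC, i.e. Q = 5. Consumer surplus is zero; producer surplus equals total surplus.
PS = ½·(293 − 283)·5 = 25.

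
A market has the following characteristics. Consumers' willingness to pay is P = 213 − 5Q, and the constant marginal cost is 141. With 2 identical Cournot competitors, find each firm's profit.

π_i = 115.2

In a 2-firm Cournot equilibrium, symmetry and the first-order condition give q = (213 − 141)/(15) = 4.8. So Q = 9.6 and P = 165.
Each firm's profit = (165 − 141)·4.8 = 115.2.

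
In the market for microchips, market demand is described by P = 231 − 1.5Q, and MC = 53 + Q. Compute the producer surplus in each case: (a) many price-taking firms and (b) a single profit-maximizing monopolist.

Competition: PS = 2534.72; Monopoly: PS = 3960.5

Under competition P = MC: 231 − 1.5Q = 53 + Q ⇒ Q = 71.2, P = 124.2.
PS = P·Q − VC(Q) = 124.2·71.2 − (53·71.2 + ½·1·71.2²) = 2534.72.
A monopolist chooses Q where MR = MC. MR = 231 − 3Q; setting this equal to 53 + Q gives Q = 44.5 and P = 164.25.
PS = P·Q − VC(Q) = 164.25·44.5 − (53·44.5 + ½·1·44.5²) = 3960.5.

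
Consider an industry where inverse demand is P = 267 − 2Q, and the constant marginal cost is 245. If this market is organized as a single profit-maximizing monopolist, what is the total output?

Q = 5.5

The monopolist equates marginal revenue to marginal cost: 267 − 4Q = 245, so Q = 5.5. From demand, P = 256.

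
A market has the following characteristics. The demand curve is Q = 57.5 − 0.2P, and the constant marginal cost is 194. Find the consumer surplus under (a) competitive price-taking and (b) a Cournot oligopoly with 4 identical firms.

Competition: CS = 874.225; Cournot: CS = 559.504

Inverting demand: P = 287.5 − 5Q.
Under competition P = MC = 194, so Q = (287.5 − 194)/5 = 18.7.
CS = ½·(287.5 − 194)·18.7 = 874.225.
In a 4-firm Cournot equilibrium, symmetry and the first-order condition give q = (287.5 − 194)/(25) = 3.74. So Q = 14.96 and P = 212.7.
CS = ½·(287.5 − 212.7)·14.96 = 559.504.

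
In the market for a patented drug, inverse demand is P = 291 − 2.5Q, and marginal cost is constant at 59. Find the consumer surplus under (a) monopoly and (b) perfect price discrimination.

A monopolist chooses Q where MR = MC. MR = 291 − 5Q; setting this equal to 59 gives Q = 46.4 and P = 175.
CS = ½·(291 − 175)·46.4 = 2691.2.
A perfectly discriminating monopolist sells every unit with P(Q) ≥ MC(Q), so output equals the competitive quantity Q = 92.8. Each buyer pays their reservation price, so CS = 0 and the firm captures all surplus.
CS = 0.

Monopoly: CS = 2691.2; Perfect PD: CS = 0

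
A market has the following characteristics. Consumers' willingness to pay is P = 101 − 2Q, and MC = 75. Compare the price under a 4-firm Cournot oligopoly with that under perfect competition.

With 4 symmetric Cournot firms, each firm's FOC gives 101 − 10q = 75, so q = 2.6, Q = 4·2.6 = 10.4, and P = 80.2.
Competitive firms price at marginal cost: P = 75, giving Q = 13.

Cournot: P = 80.2; Competition: P = 75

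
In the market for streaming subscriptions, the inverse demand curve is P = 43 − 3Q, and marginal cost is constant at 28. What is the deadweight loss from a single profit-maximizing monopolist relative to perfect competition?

DWL = 9.375

Competitive firms price at marginal cost: P = 28, giving Q = 5.
The monopolist equates marginal revenue to marginal cost: 43 − 6Q = 28, so Q = 2.5. From demand, P = 35.5.
DWL is the triangle between Q = 2.5 and Q = 5: ½·(5 − 2.5)·(35.5 − 28) = 9.375.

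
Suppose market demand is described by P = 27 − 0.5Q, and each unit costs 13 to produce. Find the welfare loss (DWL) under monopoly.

Competitive firms price at marginal cost: P = 13, giving Q = 28.
The monopolist equates marginal revenue to marginal cost: 27 − Q = 13, so Q = 14. From demand, P = 20.
DWL is the triangle between Q = 14 and Q = 28: ½·(28 − 14)·(20 − 13) = 49.

DWL = 49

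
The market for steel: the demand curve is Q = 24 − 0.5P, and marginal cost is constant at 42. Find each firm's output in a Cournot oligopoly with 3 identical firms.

Inverting demand: P = 48 − 2Q.
Cournot with 3 identical firms: the symmetric best-response condition is 48 − 8q = 42. Each firm produces q = 0.75, total output Q = 2.25, price P = 43.5.

q_i = 0.75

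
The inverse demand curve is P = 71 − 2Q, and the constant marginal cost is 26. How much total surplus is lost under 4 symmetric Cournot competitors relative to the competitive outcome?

DWL = 20.25

Perfect competition: P = MC = 26, so 71 − 2Q = 26 and Q = 22.5.
With 4 symmetric Cournot firms, each firm's FOC gives 71 − 10q = 26, so q = 4.5, Q = 4·4.5 = 18, and P = 35.
DWL is the triangle between Q = 18 and Q = 22.5: ½·(22.5 − 18)·(35 − 26) = 20.25.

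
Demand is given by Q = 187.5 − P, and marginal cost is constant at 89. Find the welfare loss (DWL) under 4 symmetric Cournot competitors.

DWL = 194.045

Inverting demand: P = 187.5 − Q.
Under competition P = MC = 89, so Q = (187.5 − 89)/1 = 98.5.
With 4 symmetric Cournot firms, each firm's FOC gives 187.5 − 5q = 89, so q = 19.7, Q = 4·19.7 = 78.8, and P = 108.7.
DWL is the triangle between Q = 78.8 and Q = 98.5: ½·(98.5 − 78.8)·(108.7 − 89) = 194.045.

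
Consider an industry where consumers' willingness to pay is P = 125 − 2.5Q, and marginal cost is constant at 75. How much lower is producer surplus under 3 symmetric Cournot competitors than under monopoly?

PS falls by 62.5

A monopolist chooses Q where MR = MC. MR = 125 − 5Q; setting this equal to 75 gives Q = 10 and P = 100.
PS = (100 − 75)·10 = 250.
In a 3-firm Cournot equilibrium, symmetry and the first-order condition give q = (125 − 75)/(10) = 5. So Q = 15 and P = 87.5.
PS = (87.5 − 75)·15 = 187.5.
Change in producer surplus: 187.5 − 250 = −62.5.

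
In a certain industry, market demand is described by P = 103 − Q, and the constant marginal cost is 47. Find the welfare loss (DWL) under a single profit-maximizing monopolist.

DWL = 392

Competitive firms price at marginal cost: P = 47, giving Q = 56.
Monopoly sets MR = MC: 103 − 2Q = 47 ⇒ Q = 28, P = 103 − 28 = 75.
DWL is the triangle between Q = 28 and Q = 56: ½·(56 − 28)·(75 − 47) = 392.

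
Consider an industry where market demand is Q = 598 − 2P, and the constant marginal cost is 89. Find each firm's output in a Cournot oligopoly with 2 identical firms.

q_i = 140

Inverting demand: P = 299 − 0.5Q.
With 2 symmetric Cournot firms, each firm's FOC gives 299 − 1.5q = 89, so q = 140, Q = 2·140 = 280, and P = 159.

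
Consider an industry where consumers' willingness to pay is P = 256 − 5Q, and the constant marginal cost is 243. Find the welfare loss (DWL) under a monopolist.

Competitive firms price at marginal cost: P = 243, giving Q = 2.6.
A monopolist chooses Q where MR = MC. MR = 256 − 10Q; setting this equal to 243 gives Q = 1.3 and P = 249.5.
DWL is the triangle between Q = 1.3 and Q = 2.6: ½·(2.6 − 1.3)·(249.5 − 243) = 4.225.

DWL = 4.225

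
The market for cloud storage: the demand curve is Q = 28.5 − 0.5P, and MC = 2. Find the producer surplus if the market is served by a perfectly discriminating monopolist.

PS = 756.25

Inverting demand: P = 57 − 2Q.
With perfect price discrimination, output is the efficient level Q = 27.5 (where demand meets MC), but every buyer pays their willingness to pay: CS = 0 and PS = total surplus.
PS = ½·(57 − 2)·27.5 = 756.25.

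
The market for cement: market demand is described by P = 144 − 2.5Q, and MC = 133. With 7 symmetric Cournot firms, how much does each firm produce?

With 7 symmetric Cournot firms, each firm's FOC gives 144 − 20q = 133, so q = 0.55, Q = 7·0.55 = 3.85, and P = 134.375.

q_i = 0.55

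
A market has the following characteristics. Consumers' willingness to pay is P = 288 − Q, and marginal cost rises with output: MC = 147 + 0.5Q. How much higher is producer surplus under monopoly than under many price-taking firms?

Under competition P = MC: 288 − Q = 147 + 0.5Q ⇒ Q = 94, P = 194.
PS = P·Q − VC(Q) = 194·94 − (147·94 + ½·0.5·94²) = 2209.
Monopoly sets MR = MC: 288 − 2Q = 147 + 0.5Q ⇒ Q = 56.4, P = 288 − 56.4 = 231.6.
PS = P·Q − VC(Q) = 231.6·56.4 − (147·56.4 + ½·0.5·56.4²) = 3976.2.
Change in producer surplus: 3976.2 − 2209 = 1767.2.

Producer surplus rises by 1767.2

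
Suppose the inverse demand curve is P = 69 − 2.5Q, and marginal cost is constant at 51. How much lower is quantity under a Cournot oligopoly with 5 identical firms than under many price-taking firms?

Perfect competition: P = MC = 51, so 69 − 2.5Q = 51 and Q = 7.2.
In a 5-firm Cournot equilibrium, symmetry and the first-order condition give q = (69 − 51)/(15) = 1.2. So Q = 6 and P = 54.
Change in quantity: 6 − 7.2 = −1.2.

Quantity falls by 1.2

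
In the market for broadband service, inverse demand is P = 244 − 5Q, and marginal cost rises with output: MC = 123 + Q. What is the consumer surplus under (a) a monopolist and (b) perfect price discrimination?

Monopoly sets MR = MC: 244 − 10Q = 123 + Q ⇒ Q = 11, P = 244 − 5·11 = 189.
CS = ½·(244 − 189)·11 = 302.5.
Under first-degree price discrimination the firm charges each unit its demand price and produces up to where P = MC, i.e. Q = 121/6. Consumer surplus is zero; producer surplus equals total surplus.
CS = 0.

Monopoly: CS = 302.5; Perfect PD: CS = 0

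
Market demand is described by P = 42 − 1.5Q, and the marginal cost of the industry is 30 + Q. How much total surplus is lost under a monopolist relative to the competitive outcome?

Under competition P = MC: 42 − 1.5Q = 30 + Q ⇒ Q = 4.8, P = 34.8.
The monopolist equates marginal revenue to marginal cost: 42 − 3Q = 30 + Q, so Q = 3. From demand, P = 37.5.
CS = ½·(42 − 34.8)·4.8 = 17.28; PS = (34.8·4.8 − 30·4.8 − ½·1·4.8²) = 11.52; TS = 28.8.
CS = ½·(42 − 37.5)·3 = 6.75; PS = (37.5·3 − 30·3 − ½·1·3²) = 18; TS = 24.75.
DWL = 28.8 − 24.75 = 4.05.

DWL = 4.05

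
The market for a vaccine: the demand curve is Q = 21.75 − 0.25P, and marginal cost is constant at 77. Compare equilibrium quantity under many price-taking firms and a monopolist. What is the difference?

Q falls by 1.25

Inverting demand: P = 87 − 4Q.
Competitive firms price at marginal cost: P = 77, giving Q = 2.5.
Monopoly sets MR = MC: 87 − 8Q = 77 ⇒ Q = 1.25, P = 87 − 4·1.25 = 82.
Change in equilibrium quantity: 1.25 − 2.5 = −1.25.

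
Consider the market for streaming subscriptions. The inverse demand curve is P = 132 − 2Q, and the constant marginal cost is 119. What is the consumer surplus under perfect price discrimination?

With perfect price discrimination, output is the efficient level Q = 6.5 (where demand meets MC), but every buyer pays their willingness to pay: CS = 0 and PS = total surplus.
CS = 0.

CS = 0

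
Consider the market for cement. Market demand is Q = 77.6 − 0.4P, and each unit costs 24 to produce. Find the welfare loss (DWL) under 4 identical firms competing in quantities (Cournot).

Inverting demand: P = 194 − 2.5Q.
Under competition P = MC = 24, so Q = (194 − 24)/2.5 = 68.
In a 4-firm Cournot equilibrium, symmetry and the first-order condition give q = (194 − 24)/(12.5) = 13.6. So Q = 54.4 and P = 58.
DWL is the triangle between Q = 54.4 and Q = 68: ½·(68 − 54.4)·(58 − 24) = 231.2.

DWL = 231.2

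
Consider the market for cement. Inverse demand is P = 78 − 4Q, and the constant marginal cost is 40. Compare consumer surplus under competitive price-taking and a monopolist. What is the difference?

CS falls by 135.375

Perfect competition: P = MC = 40, so 78 − 4Q = 40 and Q = 9.5.
CS = ½·(78 − 40)·9.5 = 180.5.
The monopolist equates marginal revenue to marginal cost: 78 − 8Q = 40, so Q = 4.75. From demand, P = 59.
CS = ½·(78 − 59)·4.75 = 45.125.
Change in consumer surplus: 45.125 − 180.5 = −135.375.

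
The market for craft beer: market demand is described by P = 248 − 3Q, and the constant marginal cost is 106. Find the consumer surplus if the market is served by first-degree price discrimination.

With perfect price discrimination, output is the efficient level Q = 142/3 (where demand meets MC), but every buyer pays their willingness to pay: CS = 0 and PS = total surplus.
CS = 0.

CS = 0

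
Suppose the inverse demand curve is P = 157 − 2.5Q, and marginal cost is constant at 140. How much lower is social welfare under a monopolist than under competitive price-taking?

Social welfare falls by 14.45

Under competition P = MC = 140, so Q = (157 − 140)/2.5 = 6.8.
CS = ½·(157 − 140)·6.8 = 57.8; PS = (140 − 140)·6.8 = 0; TS = 57.8.
Monopoly sets MR = MC: 157 − 5Q = 140 ⇒ Q = 3.4, P = 157 − 2.5·3.4 = 148.5.
CS = ½·(157 − 148.5)·3.4 = 14.45; PS = (148.5 − 140)·3.4 = 28.9; TS = 43.35.
Change in social welfare: 43.35 − 57.8 = −14.45.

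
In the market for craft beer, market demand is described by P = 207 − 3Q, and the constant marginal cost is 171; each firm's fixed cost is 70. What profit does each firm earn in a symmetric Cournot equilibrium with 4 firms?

Cournot with 4 identical firms: the symmetric best-response condition is 207 − 15q = 171. Each firm produces q = 2.4, total output Q = 9.6, price P = 178.2.
Each firm's profit = (178.2 − 171)·2.4 − 70 = −52.72.

π_i = −52.72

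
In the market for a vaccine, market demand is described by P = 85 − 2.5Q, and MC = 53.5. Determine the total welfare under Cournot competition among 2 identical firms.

TS = 176.4

In a 2-firm Cournot equilibrium, symmetry and the first-order condition give q = (85 − 53.5)/(7.5) = 4.2. So Q = 8.4 and P = 64.
CS = ½·(85 − 64)·8.4 = 88.2; PS = (64 − 53.5)·8.4 = 88.2; TS = 176.4.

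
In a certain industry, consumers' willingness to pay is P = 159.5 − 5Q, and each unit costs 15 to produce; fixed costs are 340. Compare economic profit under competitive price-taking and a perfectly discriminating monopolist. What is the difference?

Economic profit rises by 2088.025

Competitive firms price at marginal cost: P = 15, giving Q = 28.9.
Profit = (15 − 15)·28.9 − 340 = −340.
A perfectly discriminating monopolist sells every unit with P(Q) ≥ MC(Q), so output equals the competitive quantity Q = 28.9. Each buyer pays their reservation price, so CS = 0 and the firm captures all surplus.
PS equals the full surplus area, 2088.025. Profit = 2088.025 − 340 = 1748.025.
Change in economic profit: 1748.025 − −340 = 2088.025.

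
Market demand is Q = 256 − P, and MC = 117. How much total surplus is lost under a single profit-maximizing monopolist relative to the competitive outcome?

Inverting demand: P = 256 − Q.
Under competition P = MC = 117, so Q = (256 − 117)/1 = 139.
The monopolist equates marginal revenue to marginal cost: 256 − 2Q = 117, so Q = 69.5. From demand, P = 186.5.
DWL is the triangle between Q = 69.5 and Q = 139: ½·(139 − 69.5)·(186.5 − 117) = 2415.125.

DWL = 2415.125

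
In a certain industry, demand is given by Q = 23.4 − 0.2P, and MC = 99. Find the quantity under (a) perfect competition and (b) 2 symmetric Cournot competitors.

Competition: Q = 3.6; Cournot: Q = 2.4

Inverting demand: P = 117 − 5Q.
Under competition P = MC = 99, so Q = (117 − 99)/5 = 3.6.
Cournot with 2 identical firms: the symmetric best-response condition is 117 − 15q = 99. Each firm produces q = 1.2, total output Q = 2.4, price P = 105.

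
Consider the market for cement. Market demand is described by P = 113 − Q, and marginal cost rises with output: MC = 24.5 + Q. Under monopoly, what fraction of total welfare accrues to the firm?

Monopoly sets MR = MC: 113 − 2Q = 24.5 + Q ⇒ Q = 29.5, P = 113 − 29.5 = 83.5.
CS = ½·(113 − 83.5)·29.5 = 435.125.
PS = P·Q − VC(Q) = 83.5·29.5 − (24.5·29.5 + ½·1·29.5²) = 1305.375.
Share captured = PS/TS = 1305.375/1740.5 = 0.75.

PS/TS = 0.75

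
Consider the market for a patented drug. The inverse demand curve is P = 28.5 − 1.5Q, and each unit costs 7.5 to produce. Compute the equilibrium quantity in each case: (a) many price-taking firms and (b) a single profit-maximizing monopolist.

Under competition P = MC = 7.5, so Q = (28.5 − 7.5)/1.5 = 14.
Monopoly sets MR = MC: 28.5 − 3Q = 7.5 ⇒ Q = 7, P = 28.5 − 1.5·7 = 18.

Competition: Q = 14; Monopoly: Q = 7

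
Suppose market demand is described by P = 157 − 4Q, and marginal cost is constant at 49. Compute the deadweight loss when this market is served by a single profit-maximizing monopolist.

Competitive firms price at marginal cost: P = 49, giving Q = 27.
The monopolist equates marginal revenue to marginal cost: 157 − 8Q = 49, so Q = 13.5. From demand, P = 103.
DWL is the triangle between Q = 13.5 and Q = 27: ½·(27 − 13.5)·(103 − 49) = 364.5.

DWL = 364.5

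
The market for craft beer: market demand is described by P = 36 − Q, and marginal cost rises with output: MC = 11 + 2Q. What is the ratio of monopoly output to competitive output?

Monopoly sets MR = MC: 36 − 2Q = 11 + 2Q ⇒ Q = 6.25, P = 36 − 6.25 = 29.75.
Under competition P = MC: 36 − Q = 11 + 2Q ⇒ Q = 25/3, P = 83/3.
Ratio Q_m/Q_c = 6.25/(25/3) = 0.75.

Q_m/Q_c = 0.75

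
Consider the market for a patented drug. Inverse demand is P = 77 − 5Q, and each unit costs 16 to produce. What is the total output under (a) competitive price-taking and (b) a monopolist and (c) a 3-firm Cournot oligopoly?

Competition: Q = 12.2; Monopoly: Q = 6.1; Cournot: Q = 9.15

Under competition P = MC = 16, so Q = (77 − 16)/5 = 12.2.
Monopoly sets MR = MC: 77 − 10Q = 16 ⇒ Q = 6.1, P = 77 − 5·6.1 = 46.5.
With 3 symmetric Cournot firms, each firm's FOC gives 77 − 20q = 16, so q = 3.05, Q = 3·3.05 = 9.15, and P = 31.25.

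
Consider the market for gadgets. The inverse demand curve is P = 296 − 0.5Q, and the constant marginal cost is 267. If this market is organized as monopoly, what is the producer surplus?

Monopoly sets MR = MC: 296 − Q = 267 ⇒ Q = 29, P = 296 − 0.5·29 = 281.5.
PS = (281.5 − 267)·29 = 420.5.

PS = 420.5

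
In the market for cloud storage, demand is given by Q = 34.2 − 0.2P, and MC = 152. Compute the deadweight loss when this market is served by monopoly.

Inverting demand: P = 171 − 5Q.
Under competition P = MC = 152, so Q = (171 − 152)/5 = 3.8.
The monopolist equates marginal revenue to marginal cost: 171 − 10Q = 152, so Q = 1.9. From demand, P = 161.5.
DWL is the triangle between Q = 1.9 and Q = 3.8: ½·(3.8 − 1.9)·(161.5 − 152) = 9.025.

DWL = 9.025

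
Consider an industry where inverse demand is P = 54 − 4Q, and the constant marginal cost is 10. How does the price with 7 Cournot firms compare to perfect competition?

Cournot: P = 15.5; Competition: P = 10

With 7 symmetric Cournot firms, each firm's FOC gives 54 − 32q = 10, so q = 1.375, Q = 7·1.375 = 9.625, and P = 15.5.
Competitive firms price at marginal cost: P = 10, giving Q = 11.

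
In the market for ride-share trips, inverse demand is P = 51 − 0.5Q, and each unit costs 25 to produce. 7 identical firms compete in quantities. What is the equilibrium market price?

Cournot with 7 identical firms: the symmetric best-response condition is 51 − 4q = 25. Each firm produces q = 6.5, total output Q = 45.5, price P = 28.25.

P = 28.25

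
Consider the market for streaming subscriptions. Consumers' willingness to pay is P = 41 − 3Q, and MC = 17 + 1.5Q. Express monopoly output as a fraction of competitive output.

The monopolist equates marginal revenue to marginal cost: 41 − 6Q = 17 + 1.5Q, so Q = 3.2. From demand, P = 31.4.
Under competition P = MC: 41 − 3Q = 17 + 1.5Q ⇒ Q = 16/3, P = 25.
Ratio Q_m/Q_c = 3.2/(16/3) = 0.6.

Q_m/Q_c = 0.6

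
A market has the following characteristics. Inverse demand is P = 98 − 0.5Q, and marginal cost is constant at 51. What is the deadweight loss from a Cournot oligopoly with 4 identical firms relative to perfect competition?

Competitive firms price at marginal cost: P = 51, giving Q = 94.
In a 4-firm Cournot equilibrium, symmetry and the first-order condition give q = (98 − 51)/(2.5) = 18.8. So Q = 75.2 and P = 60.4.
DWL is the triangle between Q = 75.2 and Q = 94: ½·(94 − 75.2)·(60.4 − 51) = 88.36.

DWL = 88.36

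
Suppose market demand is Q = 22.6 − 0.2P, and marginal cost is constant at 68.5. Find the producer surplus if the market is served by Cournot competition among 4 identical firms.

PS = 63.368

Inverting demand: P = 113 − 5Q.
With 4 symmetric Cournot firms, each firm's FOC gives 113 − 25q = 68.5, so q = 1.78, Q = 4·1.78 = 7.12, and P = 77.4.
PS = (77.4 − 68.5)·7.12 = 63.368.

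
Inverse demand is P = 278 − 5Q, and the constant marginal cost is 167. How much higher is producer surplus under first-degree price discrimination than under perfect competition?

Producer surplus rises by 1232.1

Competitive firms price at marginal cost: P = 167, giving Q = 22.2.
PS = (167 − 167)·22.2 = 0.
A perfectly discriminating monopolist sells every unit with P(Q) ≥ MC(Q), so output equals the competitive quantity Q = 22.2. Each buyer pays their reservation price, so CS = 0 and the firm captures all surplus.
PS = ½·(278 − 167)·22.2 = 1232.1.
Change in producer surplus: 1232.1 − 0 = 1232.1.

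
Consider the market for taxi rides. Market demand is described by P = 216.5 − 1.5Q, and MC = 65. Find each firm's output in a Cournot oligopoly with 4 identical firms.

With 4 symmetric Cournot firms, each firm's FOC gives 216.5 − 7.5q = 65, so q = 20.2, Q = 4·20.2 = 80.8, and P = 95.3.

q_i = 20.2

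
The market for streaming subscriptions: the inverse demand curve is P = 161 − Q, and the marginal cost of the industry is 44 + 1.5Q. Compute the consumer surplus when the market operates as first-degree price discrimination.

CS = 0

With perfect price discrimination, output is the efficient level Q = 46.8 (where demand meets MC), but every buyer pays their willingness to pay: CS = 0 and PS = total surplus.
CS = 0.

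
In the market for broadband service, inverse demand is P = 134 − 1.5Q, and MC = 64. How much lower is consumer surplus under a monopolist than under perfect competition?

Consumer surplus falls by 1225

Perfect competition: P = MC = 64, so 134 − 1.5Q = 64 and Q = 140/3.
CS = ½·(134 − 64)·140/3 = 4900/3.
Monopoly sets MR = MC: 134 − 3Q = 64 ⇒ Q = 70/3, P = 134 − 1.5·70/3 = 99.
CS = ½·(134 − 99)·70/3 = 1225/3.
Change in consumer surplus: 1225/3 − 4900/3 = −1225.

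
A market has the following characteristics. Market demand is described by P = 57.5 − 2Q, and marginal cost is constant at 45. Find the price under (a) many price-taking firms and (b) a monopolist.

Competitive firms price at marginal cost: P = 45, giving Q = 6.25.
A monopolist chooses Q where MR = MC. MR = 57.5 − 4Q; setting this equal to 45 gives Q = 3.125 and P = 51.25.

Competition: P = 45; Monopoly: P = 51.25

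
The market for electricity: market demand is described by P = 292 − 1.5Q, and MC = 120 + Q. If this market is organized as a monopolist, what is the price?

Monopoly sets MR = MC: 292 − 3Q = 120 + Q ⇒ Q = 43, P = 292 − 1.5·43 = 227.5.

P = 227.5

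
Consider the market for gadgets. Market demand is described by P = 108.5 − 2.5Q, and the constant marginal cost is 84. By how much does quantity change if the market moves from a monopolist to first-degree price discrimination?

Quantity rises by 4.9

The monopolist equates marginal revenue to marginal cost: 108.5 − 5Q = 84, so Q = 4.9. From demand, P = 96.25.
Under first-degree price discrimination the firm charges each unit its demand price and produces up to where P = MC, i.e. Q = 9.8. Consumer surplus is zero; producer surplus equals total surplus.
Change in quantity: 9.8 − 4.9 = 4.9.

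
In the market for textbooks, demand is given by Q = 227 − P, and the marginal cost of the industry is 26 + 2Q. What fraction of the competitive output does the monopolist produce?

Q_m/Q_c = 0.75

Inverting demand: P = 227 − Q.
The monopolist equates marginal revenue to marginal cost: 227 − 2Q = 26 + 2Q, so Q = 50.25. From demand, P = 176.75.
Under competition P = MC: 227 − Q = 26 + 2Q ⇒ Q = 67, P = 160.
Ratio Q_m/Q_c = 50.25/67 = 0.75.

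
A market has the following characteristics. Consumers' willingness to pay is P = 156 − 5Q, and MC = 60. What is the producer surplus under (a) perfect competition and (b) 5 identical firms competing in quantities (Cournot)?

Competition: PS = 0; Cournot: PS = 256

Perfect competition: P = MC = 60, so 156 − 5Q = 60 and Q = 19.2.
PS = (60 − 60)·19.2 = 0.
With 5 symmetric Cournot firms, each firm's FOC gives 156 − 30q = 60, so q = 3.2, Q = 5·3.2 = 16, and P = 76.
PS = (76 − 60)·16 = 256.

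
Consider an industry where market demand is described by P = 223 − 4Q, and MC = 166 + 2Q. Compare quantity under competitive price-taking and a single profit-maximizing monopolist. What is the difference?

Under competition P = MC: 223 − 4Q = 166 + 2Q ⇒ Q = 9.5, P = 185.
Monopoly sets MR = MC: 223 − 8Q = 166 + 2Q ⇒ Q = 5.7, P = 223 − 4·5.7 = 200.2.
Change in quantity: 5.7 − 9.5 = −3.8.

Quantity falls by 3.8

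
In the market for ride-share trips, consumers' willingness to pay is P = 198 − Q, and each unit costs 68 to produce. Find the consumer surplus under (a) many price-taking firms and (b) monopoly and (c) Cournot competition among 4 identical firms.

Competitive firms price at marginal cost: P = 68, giving Q = 130.
CS = ½·(198 − 68)·130 = 8450.
A monopolist chooses Q where MR = MC. MR = 198 − 2Q; setting this equal to 68 gives Q = 65 and P = 133.
CS = ½·(198 − 133)·65 = 2112.5.
In a 4-firm Cournot equilibrium, symmetry and the first-order condition give q = (198 − 68)/(5) = 26. So Q = 104 and P = 94.
CS = ½·(198 − 94)·104 = 5408.

Competition: CS = 8450; Monopoly: CS = 2112.5; Cournot: CS = 5408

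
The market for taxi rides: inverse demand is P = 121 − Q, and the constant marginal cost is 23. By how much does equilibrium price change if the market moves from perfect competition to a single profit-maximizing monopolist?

Equilibrium price rises by 49

Perfect competition: P = MC = 23, so 121 − Q = 23 and Q = 98.
Monopoly sets MR = MC: 121 − 2Q = 23 ⇒ Q = 49, P = 121 − 49 = 72.
Change in equilibrium price: 72 − 23 = 49.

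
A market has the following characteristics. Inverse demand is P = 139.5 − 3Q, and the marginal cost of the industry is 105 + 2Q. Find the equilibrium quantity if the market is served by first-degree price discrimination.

A perfectly discriminating monopolist sells every unit with P(Q) ≥ MC(Q), so output equals the competitive quantity Q = 6.9. Each buyer pays their reservation price, so CS = 0 and the firm captures all surplus.

Q = 6.9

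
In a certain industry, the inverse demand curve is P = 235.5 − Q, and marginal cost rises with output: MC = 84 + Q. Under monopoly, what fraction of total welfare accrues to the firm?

PS/TS = 0.75

A monopolist chooses Q where MR = MC. MR = 235.5 − 2Q; setting this equal to 84 + Q gives Q = 50.5 and P = 185.
CS = ½·(235.5 − 185)·50.5 = 1275.125.
PS = P·Q − VC(Q) = 185·50.5 − (84·50.5 + ½·1·50.5²) = 3825.375.
Share captured = PS/TS = 3825.375/5100.5 = 0.75.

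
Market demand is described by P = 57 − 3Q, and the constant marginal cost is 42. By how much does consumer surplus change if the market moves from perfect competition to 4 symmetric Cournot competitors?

CS falls by 13.5

Competitive firms price at marginal cost: P = 42, giving Q = 5.
CS = ½·(57 − 42)·5 = 37.5.
With 4 symmetric Cournot firms, each firm's FOC gives 57 − 15q = 42, so q = 1, Q = 4·1 = 4, and P = 45.
CS = ½·(57 − 45)·4 = 24.
Change in consumer surplus: 24 − 37.5 = −13.5.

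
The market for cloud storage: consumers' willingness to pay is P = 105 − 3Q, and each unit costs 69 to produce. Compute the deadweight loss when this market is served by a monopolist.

Competitive firms price at marginal cost: P = 69, giving Q = 12.
A monopolist chooses Q where MR = MC. MR = 105 − 6Q; setting this equal to 69 gives Q = 6 and P = 87.
DWL is the triangle between Q = 6 and Q = 12: ½·(12 − 6)·(87 − 69) = 54.

DWL = 54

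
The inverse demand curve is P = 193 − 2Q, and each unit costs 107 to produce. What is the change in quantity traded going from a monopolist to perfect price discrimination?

Quantity traded rises by 21.5

Monopoly sets MR = MC: 193 − 4Q = 107 ⇒ Q = 21.5, P = 193 − 2·21.5 = 150.
Under first-degree price discrimination the firm charges each unit its demand price and produces up to where P = MC, i.e. Q = 43. Consumer surplus is zero; producer surplus equals total surplus.
Change in quantity traded: 43 − 21.5 = 21.5.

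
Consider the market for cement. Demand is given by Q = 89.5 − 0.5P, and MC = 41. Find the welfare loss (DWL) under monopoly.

Inverting demand: P = 179 − 2Q.
Competitive firms price at marginal cost: P = 41, giving Q = 69.
The monopolist equates marginal revenue to marginal cost: 179 − 4Q = 41, so Q = 34.5. From demand, P = 110.
DWL is the triangle between Q = 34.5 and Q = 69: ½·(69 − 34.5)·(110 − 41) = 1190.25.

DWL = 1190.25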